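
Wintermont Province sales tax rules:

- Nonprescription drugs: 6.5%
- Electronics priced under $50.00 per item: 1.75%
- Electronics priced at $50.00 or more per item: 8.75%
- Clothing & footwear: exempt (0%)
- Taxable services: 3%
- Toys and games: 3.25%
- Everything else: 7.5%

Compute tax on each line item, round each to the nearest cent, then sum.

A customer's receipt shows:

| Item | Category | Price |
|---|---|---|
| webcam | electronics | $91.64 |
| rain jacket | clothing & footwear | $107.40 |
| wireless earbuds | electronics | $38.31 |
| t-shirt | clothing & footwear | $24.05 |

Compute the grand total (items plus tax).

$270.09

Webcam $91.64: electronics, $50.00 or more → 8.75% → $8.02
Rain jacket $107.40: clothing & footwear → 0% → $0.00
Wireless earbuds $38.31: electronics, under $50.00 → 1.75% → $0.67
T-shirt $24.05: clothing & footwear → 0% → $0.00
Subtotal = $261.40; tax = $8.69; total due = $270.09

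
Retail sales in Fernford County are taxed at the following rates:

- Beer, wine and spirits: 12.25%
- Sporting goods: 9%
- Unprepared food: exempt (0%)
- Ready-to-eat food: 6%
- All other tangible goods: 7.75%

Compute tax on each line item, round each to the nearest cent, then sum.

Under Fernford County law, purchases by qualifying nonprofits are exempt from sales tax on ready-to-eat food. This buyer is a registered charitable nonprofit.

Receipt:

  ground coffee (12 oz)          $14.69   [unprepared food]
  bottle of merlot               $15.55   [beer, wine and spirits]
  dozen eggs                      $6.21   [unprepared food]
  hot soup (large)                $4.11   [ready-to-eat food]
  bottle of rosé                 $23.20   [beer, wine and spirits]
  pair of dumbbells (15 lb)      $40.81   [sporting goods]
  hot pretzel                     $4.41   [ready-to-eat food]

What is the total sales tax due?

Ground coffee (12 oz) $14.69: unprepared food → 0% → $0.00
Bottle of merlot $15.55: beer, wine and spirits → 12.25% → $1.90
Dozen eggs $6.21: unprepared food → 0% → $0.00
Hot soup (large) $4.11: ready-to-eat food, buyer-exempt → 0% → $0.00
Bottle of rosé $23.20: beer, wine and spirits → 12.25% → $2.84
Pair of dumbbells (15 lb) $40.81: sporting goods → 9% → $3.67
Hot pretzel $4.41: ready-to-eat food, buyer-exempt → 0% → $0.00
Total tax = $1.90 + $2.84 + $3.67 = $8.41

$8.41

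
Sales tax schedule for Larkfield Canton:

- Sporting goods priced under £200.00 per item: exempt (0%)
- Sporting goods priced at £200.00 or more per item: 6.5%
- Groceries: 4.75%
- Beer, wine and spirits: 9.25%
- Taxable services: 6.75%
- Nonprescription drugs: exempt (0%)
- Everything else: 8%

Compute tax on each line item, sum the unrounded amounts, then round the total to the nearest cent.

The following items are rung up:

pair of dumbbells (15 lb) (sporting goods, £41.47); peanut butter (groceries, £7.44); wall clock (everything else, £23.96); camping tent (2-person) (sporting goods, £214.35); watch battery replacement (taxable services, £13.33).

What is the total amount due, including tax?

Pair of dumbbells (15 lb) £41.47: sporting goods, under £200.00 → 0% → £0.00
Peanut butter £7.44: groceries → 4.75% → £0.3534
Wall clock £23.96: everything else → 8% → £1.9168
Camping tent (2-person) £214.35: sporting goods, £200.00 or more → 6.5% → £13.93275
Watch battery replacement £13.33: taxable services → 6.75% → £0.899775
Subtotal = £300.55; unrounded tax = £17.102725 → £17.10; total due = £317.65

£317.65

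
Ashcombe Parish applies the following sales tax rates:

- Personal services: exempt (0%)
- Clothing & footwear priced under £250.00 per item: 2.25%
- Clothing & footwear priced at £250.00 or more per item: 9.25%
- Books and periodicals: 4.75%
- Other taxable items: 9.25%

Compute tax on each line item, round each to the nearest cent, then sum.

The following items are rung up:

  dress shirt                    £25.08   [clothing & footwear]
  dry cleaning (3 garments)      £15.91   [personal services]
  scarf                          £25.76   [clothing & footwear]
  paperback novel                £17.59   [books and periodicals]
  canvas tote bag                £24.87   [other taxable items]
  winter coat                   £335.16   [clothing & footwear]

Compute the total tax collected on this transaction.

£35.28

Dress shirt £25.08: clothing & footwear, under £250.00 → 2.25% → £0.56
Dry cleaning (3 garments) £15.91: personal services → 0% → £0.00
Scarf £25.76: clothing & footwear, under £250.00 → 2.25% → £0.58
Paperback novel £17.59: books and periodicals → 4.75% → £0.84
Canvas tote bag £24.87: other taxable items → 9.25% → £2.30
Winter coat £335.16: clothing & footwear, £250.00 or more → 9.25% → £31.00
Total tax = £0.56 + £0.58 + £0.84 + £2.30 + £31.00 = £35.28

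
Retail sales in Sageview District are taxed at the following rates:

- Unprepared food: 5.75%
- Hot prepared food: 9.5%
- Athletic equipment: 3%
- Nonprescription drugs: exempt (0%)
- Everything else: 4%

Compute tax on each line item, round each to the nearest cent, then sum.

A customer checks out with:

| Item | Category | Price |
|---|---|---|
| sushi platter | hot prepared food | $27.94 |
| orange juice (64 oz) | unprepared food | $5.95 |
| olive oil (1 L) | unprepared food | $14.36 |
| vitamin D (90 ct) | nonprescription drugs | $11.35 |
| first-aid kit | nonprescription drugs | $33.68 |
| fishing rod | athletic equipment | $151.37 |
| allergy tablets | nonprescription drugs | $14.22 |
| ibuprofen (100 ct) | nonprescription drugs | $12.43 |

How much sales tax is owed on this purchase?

Sushi platter $27.94: hot prepared food → 9.5% → $2.65
Orange juice (64 oz) $5.95: unprepared food → 5.75% → $0.34
Olive oil (1 L) $14.36: unprepared food → 5.75% → $0.83
Vitamin D (90 ct) $11.35: nonprescription drugs → 0% → $0.00
First-aid kit $33.68: nonprescription drugs → 0% → $0.00
Fishing rod $151.37: athletic equipment → 3% → $4.54
Allergy tablets $14.22: nonprescription drugs → 0% → $0.00
Ibuprofen (100 ct) $12.43: nonprescription drugs → 0% → $0.00
Total tax = $2.65 + $0.34 + $0.83 + $4.54 = $8.36

$8.36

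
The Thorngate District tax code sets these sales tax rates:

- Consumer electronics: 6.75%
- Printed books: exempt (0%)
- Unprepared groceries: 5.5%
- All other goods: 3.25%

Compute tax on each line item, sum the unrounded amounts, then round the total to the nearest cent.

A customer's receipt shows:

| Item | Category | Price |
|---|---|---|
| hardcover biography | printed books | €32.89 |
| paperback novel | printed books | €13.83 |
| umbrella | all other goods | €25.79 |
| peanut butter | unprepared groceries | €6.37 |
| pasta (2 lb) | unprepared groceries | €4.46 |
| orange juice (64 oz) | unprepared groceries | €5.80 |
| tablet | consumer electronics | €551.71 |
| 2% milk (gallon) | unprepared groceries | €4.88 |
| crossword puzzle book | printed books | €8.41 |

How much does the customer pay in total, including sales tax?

Hardcover biography €32.89: printed books → 0% → €0.00
Paperback novel €13.83: printed books → 0% → €0.00
Umbrella €25.79: all other goods → 3.25% → €0.838175
Peanut butter €6.37: unprepared groceries → 5.5% → €0.35035
Pasta (2 lb) €4.46: unprepared groceries → 5.5% → €0.2453
Orange juice (64 oz) €5.80: unprepared groceries → 5.5% → €0.319
Tablet €551.71: consumer electronics → 6.75% → €37.240425
2% milk (gallon) €4.88: unprepared groceries → 5.5% → €0.2684
Crossword puzzle book €8.41: printed books → 0% → €0.00
Subtotal = €654.14; unrounded tax = €39.26165 → €39.26; total due = €693.40

€693.40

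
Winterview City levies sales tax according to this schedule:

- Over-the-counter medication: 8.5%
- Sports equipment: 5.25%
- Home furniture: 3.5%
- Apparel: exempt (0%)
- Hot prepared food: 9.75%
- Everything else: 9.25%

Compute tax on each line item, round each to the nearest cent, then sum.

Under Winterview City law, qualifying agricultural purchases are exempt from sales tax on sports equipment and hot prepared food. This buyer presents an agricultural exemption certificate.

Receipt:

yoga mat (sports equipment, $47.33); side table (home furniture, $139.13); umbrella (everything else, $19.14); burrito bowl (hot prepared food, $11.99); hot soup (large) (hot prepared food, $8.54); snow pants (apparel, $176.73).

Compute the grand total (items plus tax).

Yoga mat $47.33: sports equipment, buyer-exempt → 0% → $0.00
Side table $139.13: home furniture → 3.5% → $4.87
Umbrella $19.14: everything else → 9.25% → $1.77
Burrito bowl $11.99: hot prepared food, buyer-exempt → 0% → $0.00
Hot soup (large) $8.54: hot prepared food, buyer-exempt → 0% → $0.00
Snow pants $176.73: apparel → 0% → $0.00
Subtotal = $402.86; tax = $6.64; total due = $409.50

$409.50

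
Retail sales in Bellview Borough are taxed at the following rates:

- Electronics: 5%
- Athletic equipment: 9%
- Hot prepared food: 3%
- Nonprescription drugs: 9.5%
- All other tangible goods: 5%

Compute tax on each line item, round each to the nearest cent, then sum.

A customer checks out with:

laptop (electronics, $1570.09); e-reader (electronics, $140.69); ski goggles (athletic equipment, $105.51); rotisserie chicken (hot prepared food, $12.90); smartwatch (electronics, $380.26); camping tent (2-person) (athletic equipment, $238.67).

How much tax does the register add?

$135.91

Laptop $1570.09: electronics → 5% → $78.50
E-reader $140.69: electronics → 5% → $7.03
Ski goggles $105.51: athletic equipment → 9% → $9.50
Rotisserie chicken $12.90: hot prepared food → 3% → $0.39
Smartwatch $380.26: electronics → 5% → $19.01
Camping tent (2-person) $238.67: athletic equipment → 9% → $21.48
Total tax = $78.50 + $7.03 + $9.50 + $0.39 + $19.01 + $21.48 = $135.91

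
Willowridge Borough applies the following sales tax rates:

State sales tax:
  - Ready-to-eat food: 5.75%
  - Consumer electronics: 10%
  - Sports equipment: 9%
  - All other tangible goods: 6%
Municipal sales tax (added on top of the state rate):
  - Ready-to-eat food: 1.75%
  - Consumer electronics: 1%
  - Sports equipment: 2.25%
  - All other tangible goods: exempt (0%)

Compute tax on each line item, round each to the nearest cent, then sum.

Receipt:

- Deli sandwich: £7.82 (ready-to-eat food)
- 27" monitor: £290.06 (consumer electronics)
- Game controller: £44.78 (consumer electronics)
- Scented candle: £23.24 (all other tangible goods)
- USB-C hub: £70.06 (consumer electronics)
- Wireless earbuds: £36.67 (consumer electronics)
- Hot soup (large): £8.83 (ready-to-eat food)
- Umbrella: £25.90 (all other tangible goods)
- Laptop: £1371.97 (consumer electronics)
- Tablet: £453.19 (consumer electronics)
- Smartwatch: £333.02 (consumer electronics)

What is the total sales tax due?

£290.17

Deli sandwich £7.82: ready-to-eat food → 5.75% + 1.75% municipal = 7.5% → £0.59
27" monitor £290.06: consumer electronics → 10% + 1% municipal = 11% → £31.91
Game controller £44.78: consumer electronics → 10% + 1% municipal = 11% → £4.93
Scented candle £23.24: all other tangible goods → 6% + 0% municipal = 6% → £1.39
USB-C hub £70.06: consumer electronics → 10% + 1% municipal = 11% → £7.71
Wireless earbuds £36.67: consumer electronics → 10% + 1% municipal = 11% → £4.03
Hot soup (large) £8.83: ready-to-eat food → 5.75% + 1.75% municipal = 7.5% → £0.66
Umbrella £25.90: all other tangible goods → 6% + 0% municipal = 6% → £1.55
Laptop £1371.97: consumer electronics → 10% + 1% municipal = 11% → £150.92
Tablet £453.19: consumer electronics → 10% + 1% municipal = 11% → £49.85
Smartwatch £333.02: consumer electronics → 10% + 1% municipal = 11% → £36.63
Total tax = £0.59 + £31.91 + £4.93 + £1.39 + £7.71 + £4.03 + £0.66 + £1.55 + £150.92 + £49.85 + £36.63 = £290.17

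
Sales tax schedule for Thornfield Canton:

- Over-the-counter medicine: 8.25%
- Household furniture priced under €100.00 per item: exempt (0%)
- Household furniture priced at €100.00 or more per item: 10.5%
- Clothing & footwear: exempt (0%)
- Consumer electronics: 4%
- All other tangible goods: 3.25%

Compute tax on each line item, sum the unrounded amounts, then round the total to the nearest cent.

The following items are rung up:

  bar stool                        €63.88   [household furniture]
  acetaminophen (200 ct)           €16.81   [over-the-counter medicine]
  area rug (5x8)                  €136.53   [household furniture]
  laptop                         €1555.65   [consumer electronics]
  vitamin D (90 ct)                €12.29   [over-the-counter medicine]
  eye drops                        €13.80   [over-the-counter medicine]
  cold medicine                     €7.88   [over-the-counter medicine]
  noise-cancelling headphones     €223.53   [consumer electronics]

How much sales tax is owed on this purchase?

Bar stool €63.88: household furniture, under €100.00 → 0% → €0.00
Acetaminophen (200 ct) €16.81: over-the-counter medicine → 8.25% → €1.386825
Area rug (5x8) €136.53: household furniture, €100.00 or more → 10.5% → €14.33565
Laptop €1555.65: consumer electronics → 4% → €62.226
Vitamin D (90 ct) €12.29: over-the-counter medicine → 8.25% → €1.013925
Eye drops €13.80: over-the-counter medicine → 8.25% → €1.1385
Cold medicine €7.88: over-the-counter medicine → 8.25% → €0.6501
Noise-cancelling headphones €223.53: consumer electronics → 4% → €8.9412
Unrounded tax sum = €89.6922 → €89.69

€89.69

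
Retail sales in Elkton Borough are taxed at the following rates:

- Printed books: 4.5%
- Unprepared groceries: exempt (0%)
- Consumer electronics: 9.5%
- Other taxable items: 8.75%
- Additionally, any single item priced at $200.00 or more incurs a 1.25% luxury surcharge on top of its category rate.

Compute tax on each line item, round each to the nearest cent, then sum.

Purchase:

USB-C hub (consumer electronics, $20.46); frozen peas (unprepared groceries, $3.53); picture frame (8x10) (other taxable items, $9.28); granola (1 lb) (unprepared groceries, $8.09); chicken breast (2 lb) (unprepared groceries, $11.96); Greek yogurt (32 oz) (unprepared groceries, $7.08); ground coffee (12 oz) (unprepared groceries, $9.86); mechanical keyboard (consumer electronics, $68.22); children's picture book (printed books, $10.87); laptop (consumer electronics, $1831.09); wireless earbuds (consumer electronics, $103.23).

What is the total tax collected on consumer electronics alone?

USB-C hub $20.46: consumer electronics → 9.5% → $1.94
Mechanical keyboard $68.22: consumer electronics → 9.5% → $6.48
Laptop $1831.09: consumer electronics → 9.5% + 1.25% surcharge = 10.75% → $196.84
Wireless earbuds $103.23: consumer electronics → 9.5% → $9.81
Tax on consumer electronics = $1.94 + $6.48 + $196.84 + $9.81 = $215.07

$215.07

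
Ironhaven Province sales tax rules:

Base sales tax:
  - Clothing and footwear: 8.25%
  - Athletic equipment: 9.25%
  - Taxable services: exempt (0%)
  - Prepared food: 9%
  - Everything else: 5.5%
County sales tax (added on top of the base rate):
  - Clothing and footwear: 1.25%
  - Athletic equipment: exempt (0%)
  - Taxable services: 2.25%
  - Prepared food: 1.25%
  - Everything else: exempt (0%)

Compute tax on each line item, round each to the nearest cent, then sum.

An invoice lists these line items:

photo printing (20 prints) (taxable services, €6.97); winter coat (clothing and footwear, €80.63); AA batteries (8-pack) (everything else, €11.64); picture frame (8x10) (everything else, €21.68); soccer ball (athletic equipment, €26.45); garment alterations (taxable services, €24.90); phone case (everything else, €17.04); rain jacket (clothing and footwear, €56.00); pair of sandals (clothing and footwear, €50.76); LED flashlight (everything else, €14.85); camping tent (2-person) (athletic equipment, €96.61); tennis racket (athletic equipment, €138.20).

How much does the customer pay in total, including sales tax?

€592.01

Photo printing (20 prints) €6.97: taxable services → 0% + 2.25% county = 2.25% → €0.16
Winter coat €80.63: clothing and footwear → 8.25% + 1.25% county = 9.5% → €7.66
AA batteries (8-pack) €11.64: everything else → 5.5% + 0% county = 5.5% → €0.64
Picture frame (8x10) €21.68: everything else → 5.5% + 0% county = 5.5% → €1.19
Soccer ball €26.45: athletic equipment → 9.25% + 0% county = 9.25% → €2.45
Garment alterations €24.90: taxable services → 0% + 2.25% county = 2.25% → €0.56
Phone case €17.04: everything else → 5.5% + 0% county = 5.5% → €0.94
Rain jacket €56.00: clothing and footwear → 8.25% + 1.25% county = 9.5% → €5.32
Pair of sandals €50.76: clothing and footwear → 8.25% + 1.25% county = 9.5% → €4.82
LED flashlight €14.85: everything else → 5.5% + 0% county = 5.5% → €0.82
Camping tent (2-person) €96.61: athletic equipment → 9.25% + 0% county = 9.25% → €8.94
Tennis racket €138.20: athletic equipment → 9.25% + 0% county = 9.25% → €12.78
Subtotal = €545.73; tax = €46.28; total due = €592.01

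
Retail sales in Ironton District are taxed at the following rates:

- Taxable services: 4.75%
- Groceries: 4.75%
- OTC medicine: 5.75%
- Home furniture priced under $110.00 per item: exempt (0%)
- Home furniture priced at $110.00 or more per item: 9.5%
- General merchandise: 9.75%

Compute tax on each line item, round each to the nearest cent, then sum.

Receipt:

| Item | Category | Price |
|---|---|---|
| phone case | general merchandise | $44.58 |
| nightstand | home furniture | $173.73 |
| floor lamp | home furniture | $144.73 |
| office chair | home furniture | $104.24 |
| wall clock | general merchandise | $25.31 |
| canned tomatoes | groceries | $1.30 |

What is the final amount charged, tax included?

Phone case $44.58: general merchandise → 9.75% → $4.35
Nightstand $173.73: home furniture, $110.00 or more → 9.5% → $16.50
Floor lamp $144.73: home furniture, $110.00 or more → 9.5% → $13.75
Office chair $104.24: home furniture, under $110.00 → 0% → $0.00
Wall clock $25.31: general merchandise → 9.75% → $2.47
Canned tomatoes $1.30: groceries → 4.75% → $0.06
Subtotal = $493.89; tax = $37.13; total due = $531.02

$531.02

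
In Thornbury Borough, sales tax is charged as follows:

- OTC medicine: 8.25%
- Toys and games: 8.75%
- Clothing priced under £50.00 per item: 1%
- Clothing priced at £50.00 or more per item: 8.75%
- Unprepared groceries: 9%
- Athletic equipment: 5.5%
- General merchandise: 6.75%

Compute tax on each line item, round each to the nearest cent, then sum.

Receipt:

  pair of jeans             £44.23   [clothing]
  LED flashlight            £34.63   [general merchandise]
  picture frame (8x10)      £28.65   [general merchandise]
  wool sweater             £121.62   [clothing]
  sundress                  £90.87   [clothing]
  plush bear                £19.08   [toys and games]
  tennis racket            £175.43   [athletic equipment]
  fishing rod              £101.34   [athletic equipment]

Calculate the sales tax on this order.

£40.19

Pair of jeans £44.23: clothing, under £50.00 → 1% → £0.44
LED flashlight £34.63: general merchandise → 6.75% → £2.34
Picture frame (8x10) £28.65: general merchandise → 6.75% → £1.93
Wool sweater £121.62: clothing, £50.00 or more → 8.75% → £10.64
Sundress £90.87: clothing, £50.00 or more → 8.75% → £7.95
Plush bear £19.08: toys and games → 8.75% → £1.67
Tennis racket £175.43: athletic equipment → 5.5% → £9.65
Fishing rod £101.34: athletic equipment → 5.5% → £5.57
Total tax = £0.44 + £2.34 + £1.93 + £10.64 + £7.95 + £1.67 + £9.65 + £5.57 = £40.19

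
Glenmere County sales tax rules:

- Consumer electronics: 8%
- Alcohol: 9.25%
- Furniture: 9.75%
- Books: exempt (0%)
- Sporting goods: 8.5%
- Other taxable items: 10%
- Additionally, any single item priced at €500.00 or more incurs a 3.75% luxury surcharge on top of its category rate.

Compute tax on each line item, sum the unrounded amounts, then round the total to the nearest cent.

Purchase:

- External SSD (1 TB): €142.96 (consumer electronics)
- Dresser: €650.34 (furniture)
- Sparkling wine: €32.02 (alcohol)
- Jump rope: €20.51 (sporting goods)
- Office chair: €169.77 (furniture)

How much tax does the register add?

€120.49

External SSD (1 TB) €142.96: consumer electronics → 8% → €11.4368
Dresser €650.34: furniture → 9.75% + 3.75% surcharge = 13.5% → €87.7959
Sparkling wine €32.02: alcohol → 9.25% → €2.96185
Jump rope €20.51: sporting goods → 8.5% → €1.74335
Office chair €169.77: furniture → 9.75% → €16.552575
Unrounded tax sum = €120.490475 → €120.49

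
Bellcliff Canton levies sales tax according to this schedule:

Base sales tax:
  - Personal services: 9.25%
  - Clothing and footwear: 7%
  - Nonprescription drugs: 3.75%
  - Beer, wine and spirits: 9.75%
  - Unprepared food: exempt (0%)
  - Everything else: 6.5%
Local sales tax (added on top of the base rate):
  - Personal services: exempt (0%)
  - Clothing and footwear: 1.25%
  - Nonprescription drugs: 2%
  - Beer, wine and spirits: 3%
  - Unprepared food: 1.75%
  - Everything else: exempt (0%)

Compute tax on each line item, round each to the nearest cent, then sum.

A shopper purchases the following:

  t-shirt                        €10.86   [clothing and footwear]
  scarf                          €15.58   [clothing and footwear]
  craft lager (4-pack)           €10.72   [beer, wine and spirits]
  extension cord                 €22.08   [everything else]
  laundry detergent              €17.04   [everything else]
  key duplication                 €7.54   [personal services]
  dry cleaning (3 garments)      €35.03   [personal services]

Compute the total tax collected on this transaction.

T-shirt €10.86: clothing and footwear → 7% + 1.25% local = 8.25% → €0.90
Scarf €15.58: clothing and footwear → 7% + 1.25% local = 8.25% → €1.29
Craft lager (4-pack) €10.72: beer, wine and spirits → 9.75% + 3% local = 12.75% → €1.37
Extension cord €22.08: everything else → 6.5% + 0% local = 6.5% → €1.44
Laundry detergent €17.04: everything else → 6.5% + 0% local = 6.5% → €1.11
Key duplication €7.54: personal services → 9.25% + 0% local = 9.25% → €0.70
Dry cleaning (3 garments) €35.03: personal services → 9.25% + 0% local = 9.25% → €3.24
Total tax = €0.90 + €1.29 + €1.37 + €1.44 + €1.11 + €0.70 + €3.24 = €10.05

€10.05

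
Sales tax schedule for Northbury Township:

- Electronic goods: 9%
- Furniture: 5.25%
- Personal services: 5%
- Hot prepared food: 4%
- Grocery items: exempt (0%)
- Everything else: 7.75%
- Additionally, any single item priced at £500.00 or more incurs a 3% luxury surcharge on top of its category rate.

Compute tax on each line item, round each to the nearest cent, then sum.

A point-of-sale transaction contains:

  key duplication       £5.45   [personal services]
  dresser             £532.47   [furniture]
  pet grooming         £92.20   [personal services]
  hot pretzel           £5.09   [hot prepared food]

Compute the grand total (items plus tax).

£684.22

Key duplication £5.45: personal services → 5% → £0.27
Dresser £532.47: furniture → 5.25% + 3% surcharge = 8.25% → £43.93
Pet grooming £92.20: personal services → 5% → £4.61
Hot pretzel £5.09: hot prepared food → 4% → £0.20
Subtotal = £635.21; tax = £49.01; total due = £684.22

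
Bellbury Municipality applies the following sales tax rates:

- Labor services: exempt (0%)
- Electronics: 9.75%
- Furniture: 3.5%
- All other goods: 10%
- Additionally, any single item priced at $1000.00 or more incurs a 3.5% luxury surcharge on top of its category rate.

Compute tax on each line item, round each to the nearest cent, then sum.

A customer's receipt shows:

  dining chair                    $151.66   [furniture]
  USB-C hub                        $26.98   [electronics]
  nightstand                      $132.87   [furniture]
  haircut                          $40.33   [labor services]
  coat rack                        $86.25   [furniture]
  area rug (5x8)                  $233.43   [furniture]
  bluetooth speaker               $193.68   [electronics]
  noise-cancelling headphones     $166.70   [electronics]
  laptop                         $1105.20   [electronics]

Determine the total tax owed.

Dining chair $151.66: furniture → 3.5% → $5.31
USB-C hub $26.98: electronics → 9.75% → $2.63
Nightstand $132.87: furniture → 3.5% → $4.65
Haircut $40.33: labor services → 0% → $0.00
Coat rack $86.25: furniture → 3.5% → $3.02
Area rug (5x8) $233.43: furniture → 3.5% → $8.17
Bluetooth speaker $193.68: electronics → 9.75% → $18.88
Noise-cancelling headphones $166.70: electronics → 9.75% → $16.25
Laptop $1105.20: electronics → 9.75% + 3.5% surcharge = 13.25% → $146.44
Total tax = $5.31 + $2.63 + $4.65 + $3.02 + $8.17 + $18.88 + $16.25 + $146.44 = $205.35

$205.35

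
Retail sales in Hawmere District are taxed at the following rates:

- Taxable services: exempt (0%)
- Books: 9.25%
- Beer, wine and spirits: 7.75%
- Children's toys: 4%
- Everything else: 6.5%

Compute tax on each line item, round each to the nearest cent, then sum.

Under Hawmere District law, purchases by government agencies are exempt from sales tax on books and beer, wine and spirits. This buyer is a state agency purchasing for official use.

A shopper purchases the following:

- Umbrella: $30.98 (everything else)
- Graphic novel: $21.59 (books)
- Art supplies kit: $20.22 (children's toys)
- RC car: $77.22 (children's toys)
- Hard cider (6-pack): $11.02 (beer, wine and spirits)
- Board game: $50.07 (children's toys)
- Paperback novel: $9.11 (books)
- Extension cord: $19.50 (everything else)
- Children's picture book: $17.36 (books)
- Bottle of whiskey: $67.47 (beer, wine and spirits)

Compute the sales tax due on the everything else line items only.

$3.28

Umbrella $30.98: everything else → 6.5% → $2.01
Extension cord $19.50: everything else → 6.5% → $1.27
Tax on everything else = $2.01 + $1.27 = $3.28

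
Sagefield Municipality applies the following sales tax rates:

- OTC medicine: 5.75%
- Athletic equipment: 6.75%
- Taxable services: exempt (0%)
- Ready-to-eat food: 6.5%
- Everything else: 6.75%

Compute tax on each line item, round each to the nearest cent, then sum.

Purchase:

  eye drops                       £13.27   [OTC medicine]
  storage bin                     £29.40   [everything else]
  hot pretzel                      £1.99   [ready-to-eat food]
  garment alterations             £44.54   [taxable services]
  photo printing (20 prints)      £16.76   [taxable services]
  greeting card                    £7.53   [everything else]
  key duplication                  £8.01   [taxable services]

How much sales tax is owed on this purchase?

£3.38

Eye drops £13.27: OTC medicine → 5.75% → £0.76
Storage bin £29.40: everything else → 6.75% → £1.98
Hot pretzel £1.99: ready-to-eat food → 6.5% → £0.13
Garment alterations £44.54: taxable services → 0% → £0.00
Photo printing (20 prints) £16.76: taxable services → 0% → £0.00
Greeting card £7.53: everything else → 6.75% → £0.51
Key duplication £8.01: taxable services → 0% → £0.00
Total tax = £0.76 + £1.98 + £0.13 + £0.51 = £3.38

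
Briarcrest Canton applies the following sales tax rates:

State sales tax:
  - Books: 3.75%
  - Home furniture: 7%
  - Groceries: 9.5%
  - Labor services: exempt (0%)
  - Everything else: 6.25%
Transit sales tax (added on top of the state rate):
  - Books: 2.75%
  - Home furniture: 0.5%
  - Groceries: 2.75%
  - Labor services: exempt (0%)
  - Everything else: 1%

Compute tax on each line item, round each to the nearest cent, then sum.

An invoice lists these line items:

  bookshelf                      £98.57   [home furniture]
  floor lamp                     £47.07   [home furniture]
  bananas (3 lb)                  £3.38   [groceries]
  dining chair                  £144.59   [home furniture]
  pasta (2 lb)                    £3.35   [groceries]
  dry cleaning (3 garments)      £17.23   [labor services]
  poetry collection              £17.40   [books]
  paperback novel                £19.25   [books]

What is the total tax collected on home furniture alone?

£21.76

Bookshelf £98.57: home furniture → 7% + 0.5% transit = 7.5% → £7.39
Floor lamp £47.07: home furniture → 7% + 0.5% transit = 7.5% → £3.53
Dining chair £144.59: home furniture → 7% + 0.5% transit = 7.5% → £10.84
Tax on home furniture = £7.39 + £3.53 + £10.84 = £21.76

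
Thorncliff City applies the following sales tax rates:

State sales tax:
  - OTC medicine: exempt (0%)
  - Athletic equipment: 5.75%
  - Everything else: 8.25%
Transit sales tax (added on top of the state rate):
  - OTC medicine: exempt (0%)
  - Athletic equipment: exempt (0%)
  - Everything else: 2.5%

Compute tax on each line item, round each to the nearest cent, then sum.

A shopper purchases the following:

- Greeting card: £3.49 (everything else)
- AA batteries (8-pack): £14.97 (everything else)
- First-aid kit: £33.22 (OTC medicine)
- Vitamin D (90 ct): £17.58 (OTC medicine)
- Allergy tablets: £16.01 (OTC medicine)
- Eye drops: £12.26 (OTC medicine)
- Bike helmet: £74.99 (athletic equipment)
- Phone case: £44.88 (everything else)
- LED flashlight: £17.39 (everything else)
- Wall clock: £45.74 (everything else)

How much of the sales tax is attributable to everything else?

Greeting card £3.49: everything else → 8.25% + 2.5% transit = 10.75% → £0.38
AA batteries (8-pack) £14.97: everything else → 8.25% + 2.5% transit = 10.75% → £1.61
Phone case £44.88: everything else → 8.25% + 2.5% transit = 10.75% → £4.82
LED flashlight £17.39: everything else → 8.25% + 2.5% transit = 10.75% → £1.87
Wall clock £45.74: everything else → 8.25% + 2.5% transit = 10.75% → £4.92
Tax on everything else = £0.38 + £1.61 + £4.82 + £1.87 + £4.92 = £13.60

£13.60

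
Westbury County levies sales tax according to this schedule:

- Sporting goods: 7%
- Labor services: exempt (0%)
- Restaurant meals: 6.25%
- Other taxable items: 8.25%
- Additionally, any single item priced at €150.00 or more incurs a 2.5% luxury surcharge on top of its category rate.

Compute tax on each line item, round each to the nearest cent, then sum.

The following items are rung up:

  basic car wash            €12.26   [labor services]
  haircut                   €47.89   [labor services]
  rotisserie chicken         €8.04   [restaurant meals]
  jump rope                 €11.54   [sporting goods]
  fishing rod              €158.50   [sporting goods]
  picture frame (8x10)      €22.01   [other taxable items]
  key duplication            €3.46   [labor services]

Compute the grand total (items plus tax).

€281.89

Basic car wash €12.26: labor services → 0% → €0.00
Haircut €47.89: labor services → 0% → €0.00
Rotisserie chicken €8.04: restaurant meals → 6.25% → €0.50
Jump rope €11.54: sporting goods → 7% → €0.81
Fishing rod €158.50: sporting goods → 7% + 2.5% surcharge = 9.5% → €15.06
Picture frame (8x10) €22.01: other taxable items → 8.25% → €1.82
Key duplication €3.46: labor services → 0% → €0.00
Subtotal = €263.70; tax = €18.19; total due = €281.89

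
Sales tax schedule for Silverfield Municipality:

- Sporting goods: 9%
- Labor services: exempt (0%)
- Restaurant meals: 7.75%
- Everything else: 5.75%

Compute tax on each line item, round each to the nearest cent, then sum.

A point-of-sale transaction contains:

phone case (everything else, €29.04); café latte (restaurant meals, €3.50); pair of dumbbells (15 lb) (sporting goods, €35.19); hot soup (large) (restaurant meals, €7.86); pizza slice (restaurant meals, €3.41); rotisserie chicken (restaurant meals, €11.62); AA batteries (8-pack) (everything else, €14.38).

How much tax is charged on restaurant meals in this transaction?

€2.04

Café latte €3.50: restaurant meals → 7.75% → €0.27
Hot soup (large) €7.86: restaurant meals → 7.75% → €0.61
Pizza slice €3.41: restaurant meals → 7.75% → €0.26
Rotisserie chicken €11.62: restaurant meals → 7.75% → €0.90
Tax on restaurant meals = €0.27 + €0.61 + €0.26 + €0.90 = €2.04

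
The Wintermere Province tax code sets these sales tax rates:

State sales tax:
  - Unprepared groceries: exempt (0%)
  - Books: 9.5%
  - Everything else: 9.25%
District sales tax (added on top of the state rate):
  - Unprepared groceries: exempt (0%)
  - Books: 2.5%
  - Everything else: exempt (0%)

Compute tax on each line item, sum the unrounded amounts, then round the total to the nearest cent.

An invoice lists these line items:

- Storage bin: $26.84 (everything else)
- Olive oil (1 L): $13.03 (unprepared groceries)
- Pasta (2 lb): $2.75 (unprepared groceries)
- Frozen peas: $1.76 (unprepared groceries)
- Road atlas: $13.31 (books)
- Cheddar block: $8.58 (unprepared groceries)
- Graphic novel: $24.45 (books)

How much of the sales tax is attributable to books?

Road atlas $13.31: books → 9.5% + 2.5% district = 12% → $1.5972
Graphic novel $24.45: books → 9.5% + 2.5% district = 12% → $2.934
Tax on books: unrounded sum = $4.5312 → $4.53

$4.53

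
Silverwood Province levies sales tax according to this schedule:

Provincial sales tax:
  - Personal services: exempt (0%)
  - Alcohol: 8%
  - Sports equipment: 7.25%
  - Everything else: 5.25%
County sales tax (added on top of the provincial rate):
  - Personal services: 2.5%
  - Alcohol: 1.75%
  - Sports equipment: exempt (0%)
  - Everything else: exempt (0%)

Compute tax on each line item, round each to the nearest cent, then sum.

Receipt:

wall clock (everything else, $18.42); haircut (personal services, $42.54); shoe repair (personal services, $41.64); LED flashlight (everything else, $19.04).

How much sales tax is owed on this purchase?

Wall clock $18.42: everything else → 5.25% + 0% county = 5.25% → $0.97
Haircut $42.54: personal services → 0% + 2.5% county = 2.5% → $1.06
Shoe repair $41.64: personal services → 0% + 2.5% county = 2.5% → $1.04
LED flashlight $19.04: everything else → 5.25% + 0% county = 5.25% → $1.00
Total tax = $0.97 + $1.06 + $1.04 + $1.00 = $4.07

$4.07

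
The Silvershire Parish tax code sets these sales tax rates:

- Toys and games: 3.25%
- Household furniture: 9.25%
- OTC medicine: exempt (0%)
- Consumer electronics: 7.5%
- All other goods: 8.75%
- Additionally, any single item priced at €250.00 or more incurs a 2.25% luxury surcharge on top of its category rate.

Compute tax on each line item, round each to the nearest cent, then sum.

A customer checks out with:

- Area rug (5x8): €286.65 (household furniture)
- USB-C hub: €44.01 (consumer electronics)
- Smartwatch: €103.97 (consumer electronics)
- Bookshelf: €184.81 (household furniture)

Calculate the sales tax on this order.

Area rug (5x8) €286.65: household furniture → 9.25% + 2.25% surcharge = 11.5% → €32.96
USB-C hub €44.01: consumer electronics → 7.5% → €3.30
Smartwatch €103.97: consumer electronics → 7.5% → €7.80
Bookshelf €184.81: household furniture → 9.25% → €17.09
Total tax = €32.96 + €3.30 + €7.80 + €17.09 = €61.15

€61.15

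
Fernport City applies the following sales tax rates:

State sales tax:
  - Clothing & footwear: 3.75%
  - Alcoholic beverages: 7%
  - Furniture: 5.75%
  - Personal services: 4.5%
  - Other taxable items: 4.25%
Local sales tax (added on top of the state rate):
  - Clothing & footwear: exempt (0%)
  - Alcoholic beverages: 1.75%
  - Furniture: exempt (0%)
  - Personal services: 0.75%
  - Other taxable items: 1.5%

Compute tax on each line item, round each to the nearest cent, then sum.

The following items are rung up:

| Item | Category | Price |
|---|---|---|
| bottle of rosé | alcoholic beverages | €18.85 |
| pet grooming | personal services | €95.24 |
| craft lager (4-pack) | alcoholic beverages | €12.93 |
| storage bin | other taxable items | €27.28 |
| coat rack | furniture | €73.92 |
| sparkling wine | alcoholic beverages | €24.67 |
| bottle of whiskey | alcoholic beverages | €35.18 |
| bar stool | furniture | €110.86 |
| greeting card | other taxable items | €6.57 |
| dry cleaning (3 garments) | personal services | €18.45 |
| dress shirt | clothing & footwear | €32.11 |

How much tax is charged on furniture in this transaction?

Coat rack €73.92: furniture → 5.75% + 0% local = 5.75% → €4.25
Bar stool €110.86: furniture → 5.75% + 0% local = 5.75% → €6.37
Tax on furniture = €4.25 + €6.37 = €10.62

€10.62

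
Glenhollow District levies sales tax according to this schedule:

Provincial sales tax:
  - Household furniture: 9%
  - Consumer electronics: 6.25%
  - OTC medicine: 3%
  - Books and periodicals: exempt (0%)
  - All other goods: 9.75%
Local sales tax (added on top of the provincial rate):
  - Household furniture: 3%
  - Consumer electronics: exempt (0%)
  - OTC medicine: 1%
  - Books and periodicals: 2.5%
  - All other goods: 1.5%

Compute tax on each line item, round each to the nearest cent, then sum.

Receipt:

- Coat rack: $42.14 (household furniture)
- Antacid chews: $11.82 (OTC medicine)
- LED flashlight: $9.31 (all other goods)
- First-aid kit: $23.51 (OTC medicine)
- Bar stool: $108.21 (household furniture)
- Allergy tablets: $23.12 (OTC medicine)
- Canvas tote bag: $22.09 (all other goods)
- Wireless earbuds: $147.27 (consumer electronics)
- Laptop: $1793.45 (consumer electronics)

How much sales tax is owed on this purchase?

Coat rack $42.14: household furniture → 9% + 3% local = 12% → $5.06
Antacid chews $11.82: OTC medicine → 3% + 1% local = 4% → $0.47
LED flashlight $9.31: all other goods → 9.75% + 1.5% local = 11.25% → $1.05
First-aid kit $23.51: OTC medicine → 3% + 1% local = 4% → $0.94
Bar stool $108.21: household furniture → 9% + 3% local = 12% → $12.99
Allergy tablets $23.12: OTC medicine → 3% + 1% local = 4% → $0.92
Canvas tote bag $22.09: all other goods → 9.75% + 1.5% local = 11.25% → $2.49
Wireless earbuds $147.27: consumer electronics → 6.25% + 0% local = 6.25% → $9.20
Laptop $1793.45: consumer electronics → 6.25% + 0% local = 6.25% → $112.09
Total tax = $5.06 + $0.47 + $1.05 + $0.94 + $12.99 + $0.92 + $2.49 + $9.20 + $112.09 = $145.21

$145.21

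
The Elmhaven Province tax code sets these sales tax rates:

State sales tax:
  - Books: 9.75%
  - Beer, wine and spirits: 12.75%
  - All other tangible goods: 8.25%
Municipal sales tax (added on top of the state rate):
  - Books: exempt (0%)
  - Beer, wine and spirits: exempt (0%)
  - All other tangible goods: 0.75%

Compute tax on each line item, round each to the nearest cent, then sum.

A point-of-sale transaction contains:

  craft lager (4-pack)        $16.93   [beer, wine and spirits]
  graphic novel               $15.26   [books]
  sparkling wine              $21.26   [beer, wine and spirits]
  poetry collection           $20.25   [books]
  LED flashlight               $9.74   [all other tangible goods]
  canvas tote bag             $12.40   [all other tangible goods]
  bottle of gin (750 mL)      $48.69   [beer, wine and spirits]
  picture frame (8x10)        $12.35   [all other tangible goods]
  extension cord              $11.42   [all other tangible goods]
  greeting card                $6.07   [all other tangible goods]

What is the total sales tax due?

Craft lager (4-pack) $16.93: beer, wine and spirits → 12.75% + 0% municipal = 12.75% → $2.16
Graphic novel $15.26: books → 9.75% + 0% municipal = 9.75% → $1.49
Sparkling wine $21.26: beer, wine and spirits → 12.75% + 0% municipal = 12.75% → $2.71
Poetry collection $20.25: books → 9.75% + 0% municipal = 9.75% → $1.97
LED flashlight $9.74: all other tangible goods → 8.25% + 0.75% municipal = 9% → $0.88
Canvas tote bag $12.40: all other tangible goods → 8.25% + 0.75% municipal = 9% → $1.12
Bottle of gin (750 mL) $48.69: beer, wine and spirits → 12.75% + 0% municipal = 12.75% → $6.21
Picture frame (8x10) $12.35: all other tangible goods → 8.25% + 0.75% municipal = 9% → $1.11
Extension cord $11.42: all other tangible goods → 8.25% + 0.75% municipal = 9% → $1.03
Greeting card $6.07: all other tangible goods → 8.25% + 0.75% municipal = 9% → $0.55
Total tax = $2.16 + $1.49 + $2.71 + $1.97 + $0.88 + $1.12 + $6.21 + $1.11 + $1.03 + $0.55 = $19.23

$19.23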